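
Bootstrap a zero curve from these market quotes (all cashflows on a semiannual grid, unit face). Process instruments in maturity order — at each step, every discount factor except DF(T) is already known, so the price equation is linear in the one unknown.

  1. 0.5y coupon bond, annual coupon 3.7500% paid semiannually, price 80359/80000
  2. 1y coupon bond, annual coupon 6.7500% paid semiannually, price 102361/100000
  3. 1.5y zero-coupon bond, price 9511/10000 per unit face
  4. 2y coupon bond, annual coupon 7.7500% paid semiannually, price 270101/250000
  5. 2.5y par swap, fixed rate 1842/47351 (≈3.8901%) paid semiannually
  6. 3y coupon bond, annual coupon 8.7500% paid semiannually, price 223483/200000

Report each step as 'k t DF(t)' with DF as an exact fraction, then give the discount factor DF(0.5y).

1 1/2 493/500
2 1 479/500
3 3/2 9511/10000
4 2 9321/10000
5 5/2 9079/10000
6 3 8721/10000
DF(0.5y) = 493/500 ≈ 0.986000

step 1 [0.5y] bond c/2=3/160: DF=(80359/80000 − 3/160·(0))/(1+3/160) = 493/500 ≈ 0.986000
step 2 [1y] bond c/2=27/800: DF=(102361/100000 − 27/800·(0.986000))/(1+27/800) = 479/500 ≈ 0.958000
step 3 [1.5y] zero: DF = P = 9511/10000 ≈ 0.951100
step 4 [2y] bond c/2=31/800: DF=(270101/250000 − 31/800·(0.986000+0.958000+0.951100))/(1+31/800) = 9321/10000 ≈ 0.932100
step 5 [2.5y] swap r/2=921/47351: DF=(1 − 921/47351·(0.986000+0.958000+0.951100+0.932100))/(1+921/47351) = 9079/10000 ≈ 0.907900
step 6 [3y] bond c/2=7/160: DF=(223483/200000 − 7/160·(0.986000+0.958000+0.951100+0.932100+0.907900))/(1+7/160) = 8721/10000 ≈ 0.872100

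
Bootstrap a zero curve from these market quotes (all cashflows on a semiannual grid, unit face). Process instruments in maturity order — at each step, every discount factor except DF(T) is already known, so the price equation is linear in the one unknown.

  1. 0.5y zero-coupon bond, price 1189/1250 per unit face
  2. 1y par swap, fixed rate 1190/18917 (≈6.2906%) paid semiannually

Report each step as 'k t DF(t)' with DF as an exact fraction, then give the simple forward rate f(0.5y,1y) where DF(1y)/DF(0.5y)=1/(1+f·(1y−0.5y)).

step 1 [0.5y] zero: DF = P = 1189/1250 ≈ 0.951200
step 2 [1y] swap r/2=595/18917: DF=(1 − 595/18917·(0.951200))/(1+595/18917) = 1881/2000 ≈ 0.940500

1 1/2 1189/1250
2 1 1881/2000
f(0.5y,1y) = ((1189/1250)/(1881/2000) − 1)/(1/2) = 214/9405 ≈ 2.2754%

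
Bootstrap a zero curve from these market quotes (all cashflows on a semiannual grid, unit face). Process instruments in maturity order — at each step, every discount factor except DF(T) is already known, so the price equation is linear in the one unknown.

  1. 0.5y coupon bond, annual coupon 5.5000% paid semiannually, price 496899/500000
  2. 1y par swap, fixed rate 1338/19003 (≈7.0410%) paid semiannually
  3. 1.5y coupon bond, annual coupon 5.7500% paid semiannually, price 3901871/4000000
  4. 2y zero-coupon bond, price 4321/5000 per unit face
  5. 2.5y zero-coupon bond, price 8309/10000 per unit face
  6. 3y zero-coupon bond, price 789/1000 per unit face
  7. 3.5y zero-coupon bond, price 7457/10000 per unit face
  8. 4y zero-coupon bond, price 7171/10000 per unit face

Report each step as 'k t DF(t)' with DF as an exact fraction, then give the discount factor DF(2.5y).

step 1 [0.5y] bond c/2=11/400: DF=(496899/500000 − 11/400·(0))/(1+11/400) = 1209/1250 ≈ 0.967200
step 2 [1y] swap r/2=669/19003: DF=(1 − 669/19003·(0.967200))/(1+669/19003) = 9331/10000 ≈ 0.933100
step 3 [1.5y] bond c/2=23/800: DF=(3901871/4000000 − 23/800·(0.967200+0.933100))/(1+23/800) = 8951/10000 ≈ 0.895100
step 4 [2y] zero: DF = P = 4321/5000 ≈ 0.864200
step 5 [2.5y] zero: DF = P = 8309/10000 ≈ 0.830900
step 6 [3y] zero: DF = P = 789/1000 ≈ 0.789000
step 7 [3.5y] zero: DF = P = 7457/10000 ≈ 0.745700
step 8 [4y] zero: DF = P = 7171/10000 ≈ 0.717100

1 1/2 1209/1250
2 1 9331/10000
3 3/2 8951/10000
4 2 4321/5000
5 5/2 8309/10000
6 3 789/1000
7 7/2 7457/10000
8 4 7171/10000
DF(2.5y) = 8309/10000 ≈ 0.830900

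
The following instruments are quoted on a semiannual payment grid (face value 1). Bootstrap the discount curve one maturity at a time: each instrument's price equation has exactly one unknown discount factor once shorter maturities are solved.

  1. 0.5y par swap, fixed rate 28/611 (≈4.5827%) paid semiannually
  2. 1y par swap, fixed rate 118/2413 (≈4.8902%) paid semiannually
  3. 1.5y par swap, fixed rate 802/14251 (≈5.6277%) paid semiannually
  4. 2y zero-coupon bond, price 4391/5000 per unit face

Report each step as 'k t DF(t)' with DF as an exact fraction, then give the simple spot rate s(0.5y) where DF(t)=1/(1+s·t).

1 1/2 611/625
2 1 1191/1250
3 3/2 4599/5000
4 2 4391/5000
s(0.5y) = (1/(611/625) − 1)/(1/2) = 28/611 ≈ 4.5827%

step 1 [0.5y] swap r/2=14/611: DF=(1 − 14/611·(0))/(1+14/611) = 611/625 ≈ 0.977600
step 2 [1y] swap r/2=59/2413: DF=(1 − 59/2413·(0.977600))/(1+59/2413) = 1191/1250 ≈ 0.952800
step 3 [1.5y] swap r/2=401/14251: DF=(1 − 401/14251·(0.977600+0.952800))/(1+401/14251) = 4599/5000 ≈ 0.919800
step 4 [2y] zero: DF = P = 4391/5000 ≈ 0.878200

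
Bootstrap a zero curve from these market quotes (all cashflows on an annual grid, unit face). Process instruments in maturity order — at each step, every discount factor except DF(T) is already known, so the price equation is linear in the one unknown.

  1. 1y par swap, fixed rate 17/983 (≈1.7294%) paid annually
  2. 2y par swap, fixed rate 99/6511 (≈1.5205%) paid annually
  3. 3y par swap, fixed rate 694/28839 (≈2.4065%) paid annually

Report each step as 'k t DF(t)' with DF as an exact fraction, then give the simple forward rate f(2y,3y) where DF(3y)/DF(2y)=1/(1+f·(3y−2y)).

1 1 983/1000
2 2 9703/10000
3 3 4653/5000
f(2y,3y) = ((9703/10000)/(4653/5000) − 1)/(1) = 397/9306 ≈ 4.2661%

step 1 [1y] swap r/1=17/983: DF=(1 − 17/983·(0))/(1+17/983) = 983/1000 ≈ 0.983000
step 2 [2y] swap r/1=99/6511: DF=(1 − 99/6511·(0.983000))/(1+99/6511) = 9703/10000 ≈ 0.970300
step 3 [3y] swap r/1=694/28839: DF=(1 − 694/28839·(0.983000+0.970300))/(1+694/28839) = 4653/5000 ≈ 0.930600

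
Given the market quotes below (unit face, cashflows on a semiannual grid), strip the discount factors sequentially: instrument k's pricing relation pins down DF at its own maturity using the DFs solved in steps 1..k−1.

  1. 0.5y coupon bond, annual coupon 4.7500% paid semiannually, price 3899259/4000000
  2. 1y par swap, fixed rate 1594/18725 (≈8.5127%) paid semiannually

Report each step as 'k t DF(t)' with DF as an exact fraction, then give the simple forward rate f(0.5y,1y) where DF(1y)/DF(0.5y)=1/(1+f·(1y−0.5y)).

step 1 [0.5y] bond c/2=19/800: DF=(3899259/4000000 − 19/800·(0))/(1+19/800) = 4761/5000 ≈ 0.952200
step 2 [1y] swap r/2=797/18725: DF=(1 − 797/18725·(0.952200))/(1+797/18725) = 9203/10000 ≈ 0.920300

1 1/2 4761/5000
2 1 9203/10000
f(0.5y,1y) = ((4761/5000)/(9203/10000) − 1)/(1/2) = 638/9203 ≈ 6.9325%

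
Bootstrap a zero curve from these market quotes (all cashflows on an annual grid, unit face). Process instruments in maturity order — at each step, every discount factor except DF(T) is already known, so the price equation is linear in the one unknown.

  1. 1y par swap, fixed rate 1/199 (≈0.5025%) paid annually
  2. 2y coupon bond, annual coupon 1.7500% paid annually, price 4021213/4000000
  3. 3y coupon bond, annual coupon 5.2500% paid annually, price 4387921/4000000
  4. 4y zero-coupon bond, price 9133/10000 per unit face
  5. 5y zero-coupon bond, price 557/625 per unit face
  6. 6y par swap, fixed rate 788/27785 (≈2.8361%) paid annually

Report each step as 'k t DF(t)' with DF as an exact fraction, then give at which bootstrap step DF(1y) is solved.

step 1 [1y] swap r/1=1/199: DF=(1 − 1/199·(0))/(1+1/199) = 199/200 ≈ 0.995000
step 2 [2y] bond c/1=7/400: DF=(4021213/4000000 − 7/400·(0.995000))/(1+7/400) = 9709/10000 ≈ 0.970900
step 3 [3y] bond c/1=21/400: DF=(4387921/4000000 − 21/400·(0.995000+0.970900))/(1+21/400) = 4721/5000 ≈ 0.944200
step 4 [4y] zero: DF = P = 9133/10000 ≈ 0.913300
step 5 [5y] zero: DF = P = 557/625 ≈ 0.891200
step 6 [6y] swap r/1=788/27785: DF=(1 − 788/27785·(0.995000+0.970900+0.944200+0.913300+0.891200))/(1+788/27785) = 1053/1250 ≈ 0.842400

1 1 199/200
2 2 9709/10000
3 3 4721/5000
4 4 9133/10000
5 5 557/625
6 6 1053/1250
DF(1y) is solved at step 1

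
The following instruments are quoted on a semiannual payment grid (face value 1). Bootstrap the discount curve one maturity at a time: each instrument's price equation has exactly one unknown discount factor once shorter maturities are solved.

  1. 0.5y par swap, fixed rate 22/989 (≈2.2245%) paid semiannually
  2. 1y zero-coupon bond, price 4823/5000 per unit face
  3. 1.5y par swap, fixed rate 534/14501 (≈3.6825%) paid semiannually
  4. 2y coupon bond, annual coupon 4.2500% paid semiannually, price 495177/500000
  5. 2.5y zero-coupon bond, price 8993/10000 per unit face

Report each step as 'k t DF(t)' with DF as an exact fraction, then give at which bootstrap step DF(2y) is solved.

1 1/2 989/1000
2 1 4823/5000
3 3/2 4733/5000
4 2 4547/5000
5 5/2 8993/10000
DF(2y) is solved at step 4

step 1 [0.5y] swap r/2=11/989: DF=(1 − 11/989·(0))/(1+11/989) = 989/1000 ≈ 0.989000
step 2 [1y] zero: DF = P = 4823/5000 ≈ 0.964600
step 3 [1.5y] swap r/2=267/14501: DF=(1 − 267/14501·(0.989000+0.964600))/(1+267/14501) = 4733/5000 ≈ 0.946600
step 4 [2y] bond c/2=17/800: DF=(495177/500000 − 17/800·(0.989000+0.964600+0.946600))/(1+17/800) = 4547/5000 ≈ 0.909400
step 5 [2.5y] zero: DF = P = 8993/10000 ≈ 0.899300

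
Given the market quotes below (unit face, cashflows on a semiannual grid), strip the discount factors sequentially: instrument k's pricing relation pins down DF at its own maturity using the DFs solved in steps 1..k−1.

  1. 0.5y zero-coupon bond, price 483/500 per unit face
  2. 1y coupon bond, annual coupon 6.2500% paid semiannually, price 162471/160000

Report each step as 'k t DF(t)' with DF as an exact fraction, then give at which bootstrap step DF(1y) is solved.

1 1/2 483/500
2 1 4777/5000
DF(1y) is solved at step 2

step 1 [0.5y] zero: DF = P = 483/500 ≈ 0.966000
step 2 [1y] bond c/2=1/32: DF=(162471/160000 − 1/32·(0.966000))/(1+1/32) = 4777/5000 ≈ 0.955400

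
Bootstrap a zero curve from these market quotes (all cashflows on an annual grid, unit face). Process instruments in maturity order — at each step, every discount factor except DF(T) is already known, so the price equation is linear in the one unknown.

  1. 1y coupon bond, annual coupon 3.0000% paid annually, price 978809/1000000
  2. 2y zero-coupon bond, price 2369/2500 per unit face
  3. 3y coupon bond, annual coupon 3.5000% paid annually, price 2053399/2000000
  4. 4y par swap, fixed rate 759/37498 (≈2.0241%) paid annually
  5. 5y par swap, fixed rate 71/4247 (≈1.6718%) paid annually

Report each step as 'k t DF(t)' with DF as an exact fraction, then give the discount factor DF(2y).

step 1 [1y] bond c/1=3/100: DF=(978809/1000000 − 3/100·(0))/(1+3/100) = 9503/10000 ≈ 0.950300
step 2 [2y] zero: DF = P = 2369/2500 ≈ 0.947600
step 3 [3y] bond c/1=7/200: DF=(2053399/2000000 − 7/200·(0.950300+0.947600))/(1+7/200) = 4639/5000 ≈ 0.927800
step 4 [4y] swap r/1=759/37498: DF=(1 − 759/37498·(0.950300+0.947600+0.927800))/(1+759/37498) = 9241/10000 ≈ 0.924100
step 5 [5y] swap r/1=71/4247: DF=(1 − 71/4247·(0.950300+0.947600+0.927800+0.924100))/(1+71/4247) = 9219/10000 ≈ 0.921900

1 1 9503/10000
2 2 2369/2500
3 3 4639/5000
4 4 9241/10000
5 5 9219/10000
DF(2y) = 2369/2500 ≈ 0.947600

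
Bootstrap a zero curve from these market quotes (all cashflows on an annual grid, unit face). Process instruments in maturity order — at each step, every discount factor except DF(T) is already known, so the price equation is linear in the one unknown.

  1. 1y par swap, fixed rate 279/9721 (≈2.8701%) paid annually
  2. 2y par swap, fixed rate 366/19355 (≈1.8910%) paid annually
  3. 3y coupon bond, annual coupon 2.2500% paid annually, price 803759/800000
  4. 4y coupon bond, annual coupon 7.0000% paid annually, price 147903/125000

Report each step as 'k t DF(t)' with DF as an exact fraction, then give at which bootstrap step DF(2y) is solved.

1 1 9721/10000
2 2 4817/5000
3 3 47/50
4 4 9177/10000
DF(2y) is solved at step 2

step 1 [1y] swap r/1=279/9721: DF=(1 − 279/9721·(0))/(1+279/9721) = 9721/10000 ≈ 0.972100
step 2 [2y] swap r/1=366/19355: DF=(1 − 366/19355·(0.972100))/(1+366/19355) = 4817/5000 ≈ 0.963400
step 3 [3y] bond c/1=9/400: DF=(803759/800000 − 9/400·(0.972100+0.963400))/(1+9/400) = 47/50 ≈ 0.940000
step 4 [4y] bond c/1=7/100: DF=(147903/125000 − 7/100·(0.972100+0.963400+0.940000))/(1+7/100) = 9177/10000 ≈ 0.917700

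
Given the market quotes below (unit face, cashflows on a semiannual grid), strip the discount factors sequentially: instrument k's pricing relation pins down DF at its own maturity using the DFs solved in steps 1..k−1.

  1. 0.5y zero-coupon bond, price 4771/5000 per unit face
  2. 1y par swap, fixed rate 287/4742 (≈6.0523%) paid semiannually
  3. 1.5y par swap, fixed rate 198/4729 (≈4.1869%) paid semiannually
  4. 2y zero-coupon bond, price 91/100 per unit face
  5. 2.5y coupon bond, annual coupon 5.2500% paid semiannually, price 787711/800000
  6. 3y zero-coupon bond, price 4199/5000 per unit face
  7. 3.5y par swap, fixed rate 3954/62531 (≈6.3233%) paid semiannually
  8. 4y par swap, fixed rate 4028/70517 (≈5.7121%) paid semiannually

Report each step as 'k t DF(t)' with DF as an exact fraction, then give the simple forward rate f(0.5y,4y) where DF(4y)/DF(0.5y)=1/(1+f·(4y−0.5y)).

1 1/2 4771/5000
2 1 4713/5000
3 3/2 4703/5000
4 2 91/100
5 5/2 2159/2500
6 3 4199/5000
7 7/2 8023/10000
8 4 3993/5000
f(0.5y,4y) = ((4771/5000)/(3993/5000) − 1)/(7/2) = 1556/27951 ≈ 5.5669%

step 1 [0.5y] zero: DF = P = 4771/5000 ≈ 0.954200
step 2 [1y] swap r/2=287/9484: DF=(1 − 287/9484·(0.954200))/(1+287/9484) = 4713/5000 ≈ 0.942600
step 3 [1.5y] swap r/2=99/4729: DF=(1 − 99/4729·(0.954200+0.942600))/(1+99/4729) = 4703/5000 ≈ 0.940600
step 4 [2y] zero: DF = P = 91/100 ≈ 0.910000
step 5 [2.5y] bond c/2=21/800: DF=(787711/800000 − 21/800·(0.954200+0.942600+0.940600+0.910000))/(1+21/800) = 2159/2500 ≈ 0.863600
step 6 [3y] zero: DF = P = 4199/5000 ≈ 0.839800
step 7 [3.5y] swap r/2=1977/62531: DF=(1 − 1977/62531·(0.954200+0.942600+0.940600+0.910000+0.863600+0.839800))/(1+1977/62531) = 8023/10000 ≈ 0.802300
step 8 [4y] swap r/2=2014/70517: DF=(1 − 2014/70517·(0.954200+0.942600+0.940600+0.910000+0.863600+0.839800+0.802300))/(1+2014/70517) = 3993/5000 ≈ 0.798600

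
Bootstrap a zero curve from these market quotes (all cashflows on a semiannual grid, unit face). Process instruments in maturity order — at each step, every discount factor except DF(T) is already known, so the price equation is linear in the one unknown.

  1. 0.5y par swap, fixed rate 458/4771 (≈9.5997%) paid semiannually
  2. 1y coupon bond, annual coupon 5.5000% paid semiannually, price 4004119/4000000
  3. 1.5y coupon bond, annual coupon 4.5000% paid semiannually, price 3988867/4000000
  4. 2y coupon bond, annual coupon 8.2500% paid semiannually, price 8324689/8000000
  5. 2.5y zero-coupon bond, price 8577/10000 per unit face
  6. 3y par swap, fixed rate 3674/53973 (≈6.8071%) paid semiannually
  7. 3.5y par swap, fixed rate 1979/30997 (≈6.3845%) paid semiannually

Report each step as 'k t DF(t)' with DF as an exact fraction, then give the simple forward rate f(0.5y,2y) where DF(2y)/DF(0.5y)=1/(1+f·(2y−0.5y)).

1 1/2 4771/5000
2 1 9487/10000
3 3/2 4667/5000
4 2 887/1000
5 5/2 8577/10000
6 3 8163/10000
7 7/2 8021/10000
f(0.5y,2y) = ((4771/5000)/(887/1000) − 1)/(3/2) = 224/4435 ≈ 5.0507%

step 1 [0.5y] swap r/2=229/4771: DF=(1 − 229/4771·(0))/(1+229/4771) = 4771/5000 ≈ 0.954200
step 2 [1y] bond c/2=11/400: DF=(4004119/4000000 − 11/400·(0.954200))/(1+11/400) = 9487/10000 ≈ 0.948700
step 3 [1.5y] bond c/2=9/400: DF=(3988867/4000000 − 9/400·(0.954200+0.948700))/(1+9/400) = 4667/5000 ≈ 0.933400
step 4 [2y] bond c/2=33/800: DF=(8324689/8000000 − 33/800·(0.954200+0.948700+0.933400))/(1+33/800) = 887/1000 ≈ 0.887000
step 5 [2.5y] zero: DF = P = 8577/10000 ≈ 0.857700
step 6 [3y] swap r/2=1837/53973: DF=(1 − 1837/53973·(0.954200+0.948700+0.933400+0.887000+0.857700))/(1+1837/53973) = 8163/10000 ≈ 0.816300
step 7 [3.5y] swap r/2=1979/61994: DF=(1 − 1979/61994·(0.954200+0.948700+0.933400+0.887000+0.857700+0.816300))/(1+1979/61994) = 8021/10000 ≈ 0.802100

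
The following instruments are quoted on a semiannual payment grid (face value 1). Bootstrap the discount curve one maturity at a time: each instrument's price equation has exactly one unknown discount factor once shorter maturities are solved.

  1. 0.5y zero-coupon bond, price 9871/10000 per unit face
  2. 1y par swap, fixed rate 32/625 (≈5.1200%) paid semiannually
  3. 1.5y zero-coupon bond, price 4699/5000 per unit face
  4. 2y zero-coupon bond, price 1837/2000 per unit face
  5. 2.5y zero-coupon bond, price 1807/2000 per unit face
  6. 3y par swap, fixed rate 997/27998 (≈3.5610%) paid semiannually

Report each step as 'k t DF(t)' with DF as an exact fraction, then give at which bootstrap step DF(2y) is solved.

step 1 [0.5y] zero: DF = P = 9871/10000 ≈ 0.987100
step 2 [1y] swap r/2=16/625: DF=(1 − 16/625·(0.987100))/(1+16/625) = 594/625 ≈ 0.950400
step 3 [1.5y] zero: DF = P = 4699/5000 ≈ 0.939800
step 4 [2y] zero: DF = P = 1837/2000 ≈ 0.918500
step 5 [2.5y] zero: DF = P = 1807/2000 ≈ 0.903500
step 6 [3y] swap r/2=997/55996: DF=(1 − 997/55996·(0.987100+0.950400+0.939800+0.918500+0.903500))/(1+997/55996) = 9003/10000 ≈ 0.900300

1 1/2 9871/10000
2 1 594/625
3 3/2 4699/5000
4 2 1837/2000
5 5/2 1807/2000
6 3 9003/10000
DF(2y) is solved at step 4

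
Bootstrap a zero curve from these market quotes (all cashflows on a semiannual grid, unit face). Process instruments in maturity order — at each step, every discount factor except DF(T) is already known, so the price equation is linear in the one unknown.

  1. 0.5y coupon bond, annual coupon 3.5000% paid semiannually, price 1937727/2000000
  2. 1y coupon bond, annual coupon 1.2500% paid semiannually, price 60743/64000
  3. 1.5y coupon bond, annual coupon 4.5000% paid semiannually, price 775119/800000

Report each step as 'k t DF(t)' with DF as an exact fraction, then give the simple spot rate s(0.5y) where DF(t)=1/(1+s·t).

step 1 [0.5y] bond c/2=7/400: DF=(1937727/2000000 − 7/400·(0))/(1+7/400) = 4761/5000 ≈ 0.952200
step 2 [1y] bond c/2=1/160: DF=(60743/64000 − 1/160·(0.952200))/(1+1/160) = 9373/10000 ≈ 0.937300
step 3 [1.5y] bond c/2=9/400: DF=(775119/800000 − 9/400·(0.952200+0.937300))/(1+9/400) = 453/500 ≈ 0.906000

1 1/2 4761/5000
2 1 9373/10000
3 3/2 453/500
s(0.5y) = (1/(4761/5000) − 1)/(1/2) = 478/4761 ≈ 10.0399%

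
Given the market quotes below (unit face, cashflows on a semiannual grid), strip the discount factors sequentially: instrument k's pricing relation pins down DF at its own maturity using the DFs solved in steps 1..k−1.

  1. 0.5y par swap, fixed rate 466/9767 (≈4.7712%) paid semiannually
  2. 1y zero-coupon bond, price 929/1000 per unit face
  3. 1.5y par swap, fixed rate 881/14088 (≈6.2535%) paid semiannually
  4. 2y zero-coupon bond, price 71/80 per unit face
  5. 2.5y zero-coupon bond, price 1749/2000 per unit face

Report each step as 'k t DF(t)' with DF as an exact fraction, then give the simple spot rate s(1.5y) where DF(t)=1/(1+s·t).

1 1/2 9767/10000
2 1 929/1000
3 3/2 9119/10000
4 2 71/80
5 5/2 1749/2000
s(1.5y) = (1/(9119/10000) − 1)/(3/2) = 1762/27357 ≈ 6.4408%

step 1 [0.5y] swap r/2=233/9767: DF=(1 − 233/9767·(0))/(1+233/9767) = 9767/10000 ≈ 0.976700
step 2 [1y] zero: DF = P = 929/1000 ≈ 0.929000
step 3 [1.5y] swap r/2=881/28176: DF=(1 − 881/28176·(0.976700+0.929000))/(1+881/28176) = 9119/10000 ≈ 0.911900
step 4 [2y] zero: DF = P = 71/80 ≈ 0.887500
step 5 [2.5y] zero: DF = P = 1749/2000 ≈ 0.874500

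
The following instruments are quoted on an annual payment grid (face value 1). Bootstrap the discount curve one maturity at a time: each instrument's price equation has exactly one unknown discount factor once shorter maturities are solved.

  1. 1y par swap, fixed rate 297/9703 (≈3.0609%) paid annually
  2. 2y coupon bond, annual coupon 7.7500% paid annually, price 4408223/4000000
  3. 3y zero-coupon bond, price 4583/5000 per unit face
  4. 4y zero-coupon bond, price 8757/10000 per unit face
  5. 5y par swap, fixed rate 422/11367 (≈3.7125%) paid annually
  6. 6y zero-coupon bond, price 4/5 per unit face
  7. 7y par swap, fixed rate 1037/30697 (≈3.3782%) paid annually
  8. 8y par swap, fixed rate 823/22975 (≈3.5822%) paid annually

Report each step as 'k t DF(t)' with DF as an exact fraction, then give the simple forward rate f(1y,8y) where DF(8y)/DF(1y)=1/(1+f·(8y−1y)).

1 1 9703/10000
2 2 953/1000
3 3 4583/5000
4 4 8757/10000
5 5 1039/1250
6 6 4/5
7 7 3963/5000
8 8 7531/10000
f(1y,8y) = ((9703/10000)/(7531/10000) − 1)/(7) = 2172/52717 ≈ 4.1201%

step 1 [1y] swap r/1=297/9703: DF=(1 − 297/9703·(0))/(1+297/9703) = 9703/10000 ≈ 0.970300
step 2 [2y] bond c/1=31/400: DF=(4408223/4000000 − 31/400·(0.970300))/(1+31/400) = 953/1000 ≈ 0.953000
step 3 [3y] zero: DF = P = 4583/5000 ≈ 0.916600
step 4 [4y] zero: DF = P = 8757/10000 ≈ 0.875700
step 5 [5y] swap r/1=422/11367: DF=(1 − 422/11367·(0.970300+0.953000+0.916600+0.875700))/(1+422/11367) = 1039/1250 ≈ 0.831200
step 6 [6y] zero: DF = P = 4/5 ≈ 0.800000
step 7 [7y] swap r/1=1037/30697: DF=(1 − 1037/30697·(0.970300+0.953000+0.916600+0.875700+0.831200+0.800000))/(1+1037/30697) = 3963/5000 ≈ 0.792600
step 8 [8y] swap r/1=823/22975: DF=(1 − 823/22975·(0.970300+0.953000+0.916600+0.875700+0.831200+0.800000+0.792600))/(1+823/22975) = 7531/10000 ≈ 0.753100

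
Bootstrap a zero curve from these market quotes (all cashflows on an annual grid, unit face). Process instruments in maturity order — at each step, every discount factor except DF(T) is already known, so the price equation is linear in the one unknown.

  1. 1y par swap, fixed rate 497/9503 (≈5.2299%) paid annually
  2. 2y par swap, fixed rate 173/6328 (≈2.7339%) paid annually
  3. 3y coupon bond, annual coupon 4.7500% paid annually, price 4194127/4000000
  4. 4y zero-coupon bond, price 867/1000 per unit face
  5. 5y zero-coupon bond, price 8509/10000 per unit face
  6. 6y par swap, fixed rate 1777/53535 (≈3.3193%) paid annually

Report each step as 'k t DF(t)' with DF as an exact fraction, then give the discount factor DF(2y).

1 1 9503/10000
2 2 9481/10000
3 3 9149/10000
4 4 867/1000
5 5 8509/10000
6 6 8223/10000
DF(2y) = 9481/10000 ≈ 0.948100

step 1 [1y] swap r/1=497/9503: DF=(1 − 497/9503·(0))/(1+497/9503) = 9503/10000 ≈ 0.950300
step 2 [2y] swap r/1=173/6328: DF=(1 − 173/6328·(0.950300))/(1+173/6328) = 9481/10000 ≈ 0.948100
step 3 [3y] bond c/1=19/400: DF=(4194127/4000000 − 19/400·(0.950300+0.948100))/(1+19/400) = 9149/10000 ≈ 0.914900
step 4 [4y] zero: DF = P = 867/1000 ≈ 0.867000
step 5 [5y] zero: DF = P = 8509/10000 ≈ 0.850900
step 6 [6y] swap r/1=1777/53535: DF=(1 − 1777/53535·(0.950300+0.948100+0.914900+0.867000+0.850900))/(1+1777/53535) = 8223/10000 ≈ 0.822300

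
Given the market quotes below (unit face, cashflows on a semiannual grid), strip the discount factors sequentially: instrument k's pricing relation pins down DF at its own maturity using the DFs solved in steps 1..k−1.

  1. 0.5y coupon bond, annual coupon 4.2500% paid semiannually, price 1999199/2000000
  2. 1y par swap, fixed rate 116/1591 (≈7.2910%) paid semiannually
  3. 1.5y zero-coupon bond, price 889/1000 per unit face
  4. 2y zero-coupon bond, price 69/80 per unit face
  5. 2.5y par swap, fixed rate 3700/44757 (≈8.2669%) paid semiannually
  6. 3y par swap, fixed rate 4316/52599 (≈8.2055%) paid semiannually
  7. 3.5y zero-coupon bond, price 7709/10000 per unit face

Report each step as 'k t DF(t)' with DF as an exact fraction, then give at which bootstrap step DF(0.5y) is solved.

1 1/2 2447/2500
2 1 1163/1250
3 3/2 889/1000
4 2 69/80
5 5/2 163/200
6 3 3921/5000
7 7/2 7709/10000
DF(0.5y) is solved at step 1

step 1 [0.5y] bond c/2=17/800: DF=(1999199/2000000 − 17/800·(0))/(1+17/800) = 2447/2500 ≈ 0.978800
step 2 [1y] swap r/2=58/1591: DF=(1 − 58/1591·(0.978800))/(1+58/1591) = 1163/1250 ≈ 0.930400
step 3 [1.5y] zero: DF = P = 889/1000 ≈ 0.889000
step 4 [2y] zero: DF = P = 69/80 ≈ 0.862500
step 5 [2.5y] swap r/2=1850/44757: DF=(1 − 1850/44757·(0.978800+0.930400+0.889000+0.862500))/(1+1850/44757) = 163/200 ≈ 0.815000
step 6 [3y] swap r/2=2158/52599: DF=(1 − 2158/52599·(0.978800+0.930400+0.889000+0.862500+0.815000))/(1+2158/52599) = 3921/5000 ≈ 0.784200
step 7 [3.5y] zero: DF = P = 7709/10000 ≈ 0.770900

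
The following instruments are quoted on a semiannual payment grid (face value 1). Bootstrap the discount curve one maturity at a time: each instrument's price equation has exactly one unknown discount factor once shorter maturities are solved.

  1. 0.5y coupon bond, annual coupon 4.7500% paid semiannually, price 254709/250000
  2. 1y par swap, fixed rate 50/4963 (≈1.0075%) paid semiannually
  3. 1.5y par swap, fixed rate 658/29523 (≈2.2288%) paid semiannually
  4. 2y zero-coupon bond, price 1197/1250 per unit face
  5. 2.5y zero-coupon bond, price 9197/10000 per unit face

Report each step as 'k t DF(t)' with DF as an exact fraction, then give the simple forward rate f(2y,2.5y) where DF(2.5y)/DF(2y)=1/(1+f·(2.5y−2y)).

1 1/2 622/625
2 1 99/100
3 3/2 9671/10000
4 2 1197/1250
5 5/2 9197/10000
f(2y,2.5y) = ((1197/1250)/(9197/10000) − 1)/(1/2) = 758/9197 ≈ 8.2418%

step 1 [0.5y] bond c/2=19/800: DF=(254709/250000 − 19/800·(0))/(1+19/800) = 622/625 ≈ 0.995200
step 2 [1y] swap r/2=25/4963: DF=(1 − 25/4963·(0.995200))/(1+25/4963) = 99/100 ≈ 0.990000
step 3 [1.5y] swap r/2=329/29523: DF=(1 − 329/29523·(0.995200+0.990000))/(1+329/29523) = 9671/10000 ≈ 0.967100
step 4 [2y] zero: DF = P = 1197/1250 ≈ 0.957600
step 5 [2.5y] zero: DF = P = 9197/10000 ≈ 0.919700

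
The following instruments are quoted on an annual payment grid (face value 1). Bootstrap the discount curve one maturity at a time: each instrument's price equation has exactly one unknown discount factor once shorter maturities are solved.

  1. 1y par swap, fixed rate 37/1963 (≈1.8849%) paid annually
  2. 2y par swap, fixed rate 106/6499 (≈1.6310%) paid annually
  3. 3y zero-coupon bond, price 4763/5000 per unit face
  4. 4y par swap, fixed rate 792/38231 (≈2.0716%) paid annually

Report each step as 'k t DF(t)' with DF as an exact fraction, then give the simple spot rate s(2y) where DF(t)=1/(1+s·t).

1 1 1963/2000
2 2 4841/5000
3 3 4763/5000
4 4 1151/1250
s(2y) = (1/(4841/5000) − 1)/(2) = 159/9682 ≈ 1.6422%

step 1 [1y] swap r/1=37/1963: DF=(1 − 37/1963·(0))/(1+37/1963) = 1963/2000 ≈ 0.981500
step 2 [2y] swap r/1=106/6499: DF=(1 − 106/6499·(0.981500))/(1+106/6499) = 4841/5000 ≈ 0.968200
step 3 [3y] zero: DF = P = 4763/5000 ≈ 0.952600
step 4 [4y] swap r/1=792/38231: DF=(1 − 792/38231·(0.981500+0.968200+0.952600))/(1+792/38231) = 1151/1250 ≈ 0.920800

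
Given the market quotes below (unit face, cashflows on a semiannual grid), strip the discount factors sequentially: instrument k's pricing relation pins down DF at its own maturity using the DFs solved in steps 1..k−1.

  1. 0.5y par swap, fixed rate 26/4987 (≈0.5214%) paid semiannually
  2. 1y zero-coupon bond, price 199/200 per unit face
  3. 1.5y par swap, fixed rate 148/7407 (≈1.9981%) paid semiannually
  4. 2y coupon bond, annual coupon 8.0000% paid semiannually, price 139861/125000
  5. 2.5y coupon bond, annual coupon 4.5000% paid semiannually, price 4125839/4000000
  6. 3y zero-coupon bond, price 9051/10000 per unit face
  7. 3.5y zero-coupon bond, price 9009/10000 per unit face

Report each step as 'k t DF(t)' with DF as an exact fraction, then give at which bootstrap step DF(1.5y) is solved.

step 1 [0.5y] swap r/2=13/4987: DF=(1 − 13/4987·(0))/(1+13/4987) = 4987/5000 ≈ 0.997400
step 2 [1y] zero: DF = P = 199/200 ≈ 0.995000
step 3 [1.5y] swap r/2=74/7407: DF=(1 − 74/7407·(0.997400+0.995000))/(1+74/7407) = 1213/1250 ≈ 0.970400
step 4 [2y] bond c/2=1/25: DF=(139861/125000 − 1/25·(0.997400+0.995000+0.970400))/(1+1/25) = 9619/10000 ≈ 0.961900
step 5 [2.5y] bond c/2=9/400: DF=(4125839/4000000 − 9/400·(0.997400+0.995000+0.970400+0.961900))/(1+9/400) = 1153/1250 ≈ 0.922400
step 6 [3y] zero: DF = P = 9051/10000 ≈ 0.905100
step 7 [3.5y] zero: DF = P = 9009/10000 ≈ 0.900900

1 1/2 4987/5000
2 1 199/200
3 3/2 1213/1250
4 2 9619/10000
5 5/2 1153/1250
6 3 9051/10000
7 7/2 9009/10000
DF(1.5y) is solved at step 3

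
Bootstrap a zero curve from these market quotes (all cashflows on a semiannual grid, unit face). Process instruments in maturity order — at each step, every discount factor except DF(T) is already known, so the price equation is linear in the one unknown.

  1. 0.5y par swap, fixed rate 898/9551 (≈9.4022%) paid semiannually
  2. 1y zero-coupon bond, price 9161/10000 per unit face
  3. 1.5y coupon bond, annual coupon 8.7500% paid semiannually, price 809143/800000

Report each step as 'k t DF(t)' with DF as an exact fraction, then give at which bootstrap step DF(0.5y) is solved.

1 1/2 9551/10000
2 1 9161/10000
3 3/2 4453/5000
DF(0.5y) is solved at step 1

step 1 [0.5y] swap r/2=449/9551: DF=(1 − 449/9551·(0))/(1+449/9551) = 9551/10000 ≈ 0.955100
step 2 [1y] zero: DF = P = 9161/10000 ≈ 0.916100
step 3 [1.5y] bond c/2=7/160: DF=(809143/800000 − 7/160·(0.955100+0.916100))/(1+7/160) = 4453/5000 ≈ 0.890600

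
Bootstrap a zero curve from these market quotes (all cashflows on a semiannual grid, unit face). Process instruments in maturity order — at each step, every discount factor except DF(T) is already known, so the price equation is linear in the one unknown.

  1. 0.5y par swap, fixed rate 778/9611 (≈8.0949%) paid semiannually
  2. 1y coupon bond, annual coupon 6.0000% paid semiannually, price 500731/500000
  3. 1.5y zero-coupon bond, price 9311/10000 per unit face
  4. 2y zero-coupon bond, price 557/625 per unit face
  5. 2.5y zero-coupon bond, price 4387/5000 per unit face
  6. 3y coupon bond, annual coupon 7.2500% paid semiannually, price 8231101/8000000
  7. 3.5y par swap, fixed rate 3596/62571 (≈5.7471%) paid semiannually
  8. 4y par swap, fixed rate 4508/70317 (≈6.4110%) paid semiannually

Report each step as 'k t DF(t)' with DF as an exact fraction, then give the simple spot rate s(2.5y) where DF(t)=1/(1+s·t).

1 1/2 9611/10000
2 1 9443/10000
3 3/2 9311/10000
4 2 557/625
5 5/2 4387/5000
6 3 4159/5000
7 7/2 4101/5000
8 4 3873/5000
s(2.5y) = (1/(4387/5000) − 1)/(5/2) = 1226/21935 ≈ 5.5892%

step 1 [0.5y] swap r/2=389/9611: DF=(1 − 389/9611·(0))/(1+389/9611) = 9611/10000 ≈ 0.961100
step 2 [1y] bond c/2=3/100: DF=(500731/500000 − 3/100·(0.961100))/(1+3/100) = 9443/10000 ≈ 0.944300
step 3 [1.5y] zero: DF = P = 9311/10000 ≈ 0.931100
step 4 [2y] zero: DF = P = 557/625 ≈ 0.891200
step 5 [2.5y] zero: DF = P = 4387/5000 ≈ 0.877400
step 6 [3y] bond c/2=29/800: DF=(8231101/8000000 − 29/800·(0.961100+0.944300+0.931100+0.891200+0.877400))/(1+29/800) = 4159/5000 ≈ 0.831800
step 7 [3.5y] swap r/2=1798/62571: DF=(1 − 1798/62571·(0.961100+0.944300+0.931100+0.891200+0.877400+0.831800))/(1+1798/62571) = 4101/5000 ≈ 0.820200
step 8 [4y] swap r/2=2254/70317: DF=(1 − 2254/70317·(0.961100+0.944300+0.931100+0.891200+0.877400+0.831800+0.820200))/(1+2254/70317) = 3873/5000 ≈ 0.774600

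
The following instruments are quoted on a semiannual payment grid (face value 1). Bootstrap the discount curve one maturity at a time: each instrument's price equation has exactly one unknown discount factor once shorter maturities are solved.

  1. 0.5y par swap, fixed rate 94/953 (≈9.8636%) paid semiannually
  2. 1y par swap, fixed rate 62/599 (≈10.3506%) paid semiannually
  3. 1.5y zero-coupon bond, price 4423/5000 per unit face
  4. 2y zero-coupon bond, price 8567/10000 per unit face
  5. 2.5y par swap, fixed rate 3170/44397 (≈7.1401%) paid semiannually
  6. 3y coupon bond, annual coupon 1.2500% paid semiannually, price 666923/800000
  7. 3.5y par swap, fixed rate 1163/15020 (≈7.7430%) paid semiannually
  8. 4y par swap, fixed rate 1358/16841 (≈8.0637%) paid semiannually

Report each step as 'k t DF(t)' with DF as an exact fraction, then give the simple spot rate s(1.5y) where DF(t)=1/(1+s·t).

step 1 [0.5y] swap r/2=47/953: DF=(1 − 47/953·(0))/(1+47/953) = 953/1000 ≈ 0.953000
step 2 [1y] swap r/2=31/599: DF=(1 − 31/599·(0.953000))/(1+31/599) = 9039/10000 ≈ 0.903900
step 3 [1.5y] zero: DF = P = 4423/5000 ≈ 0.884600
step 4 [2y] zero: DF = P = 8567/10000 ≈ 0.856700
step 5 [2.5y] swap r/2=1585/44397: DF=(1 − 1585/44397·(0.953000+0.903900+0.884600+0.856700))/(1+1585/44397) = 1683/2000 ≈ 0.841500
step 6 [3y] bond c/2=1/160: DF=(666923/800000 − 1/160·(0.953000+0.903900+0.884600+0.856700+0.841500))/(1+1/160) = 8009/10000 ≈ 0.800900
step 7 [3.5y] swap r/2=1163/30040: DF=(1 − 1163/30040·(0.953000+0.903900+0.884600+0.856700+0.841500+0.800900))/(1+1163/30040) = 3837/5000 ≈ 0.767400
step 8 [4y] swap r/2=679/16841: DF=(1 − 679/16841·(0.953000+0.903900+0.884600+0.856700+0.841500+0.800900+0.767400))/(1+679/16841) = 1821/2500 ≈ 0.728400

1 1/2 953/1000
2 1 9039/10000
3 3/2 4423/5000
4 2 8567/10000
5 5/2 1683/2000
6 3 8009/10000
7 7/2 3837/5000
8 4 1821/2500
s(1.5y) = (1/(4423/5000) − 1)/(3/2) = 1154/13269 ≈ 8.6970%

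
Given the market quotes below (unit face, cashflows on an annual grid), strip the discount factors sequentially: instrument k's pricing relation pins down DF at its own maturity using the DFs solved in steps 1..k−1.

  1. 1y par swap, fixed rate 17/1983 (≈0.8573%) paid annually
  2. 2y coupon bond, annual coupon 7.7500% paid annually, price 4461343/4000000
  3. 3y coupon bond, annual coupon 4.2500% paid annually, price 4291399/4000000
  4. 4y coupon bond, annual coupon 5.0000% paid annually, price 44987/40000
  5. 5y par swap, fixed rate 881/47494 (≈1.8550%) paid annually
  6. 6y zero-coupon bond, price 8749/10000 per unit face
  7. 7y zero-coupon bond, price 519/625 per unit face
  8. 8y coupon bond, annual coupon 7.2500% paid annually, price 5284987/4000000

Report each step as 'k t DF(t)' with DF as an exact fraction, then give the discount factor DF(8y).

step 1 [1y] swap r/1=17/1983: DF=(1 − 17/1983·(0))/(1+17/1983) = 1983/2000 ≈ 0.991500
step 2 [2y] bond c/1=31/400: DF=(4461343/4000000 − 31/400·(0.991500))/(1+31/400) = 4819/5000 ≈ 0.963800
step 3 [3y] bond c/1=17/400: DF=(4291399/4000000 − 17/400·(0.991500+0.963800))/(1+17/400) = 4747/5000 ≈ 0.949400
step 4 [4y] bond c/1=1/20: DF=(44987/40000 − 1/20·(0.991500+0.963800+0.949400))/(1+1/20) = 583/625 ≈ 0.932800
step 5 [5y] swap r/1=881/47494: DF=(1 − 881/47494·(0.991500+0.963800+0.949400+0.932800))/(1+881/47494) = 9119/10000 ≈ 0.911900
step 6 [6y] zero: DF = P = 8749/10000 ≈ 0.874900
step 7 [7y] zero: DF = P = 519/625 ≈ 0.830400
step 8 [8y] bond c/1=29/400: DF=(5284987/4000000 − 29/400·(0.991500+0.963800+0.949400+0.932800+0.911900+0.874900+0.830400))/(1+29/400) = 1989/2500 ≈ 0.795600

1 1 1983/2000
2 2 4819/5000
3 3 4747/5000
4 4 583/625
5 5 9119/10000
6 6 8749/10000
7 7 519/625
8 8 1989/2500
DF(8y) = 1989/2500 ≈ 0.795600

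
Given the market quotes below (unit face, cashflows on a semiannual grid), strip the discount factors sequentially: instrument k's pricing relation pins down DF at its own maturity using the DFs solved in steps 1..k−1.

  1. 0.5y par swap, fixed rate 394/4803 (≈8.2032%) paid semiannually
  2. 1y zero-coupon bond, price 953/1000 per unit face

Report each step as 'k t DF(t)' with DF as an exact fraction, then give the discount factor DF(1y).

1 1/2 4803/5000
2 1 953/1000
DF(1y) = 953/1000 ≈ 0.953000

step 1 [0.5y] swap r/2=197/4803: DF=(1 − 197/4803·(0))/(1+197/4803) = 4803/5000 ≈ 0.960600
step 2 [1y] zero: DF = P = 953/1000 ≈ 0.953000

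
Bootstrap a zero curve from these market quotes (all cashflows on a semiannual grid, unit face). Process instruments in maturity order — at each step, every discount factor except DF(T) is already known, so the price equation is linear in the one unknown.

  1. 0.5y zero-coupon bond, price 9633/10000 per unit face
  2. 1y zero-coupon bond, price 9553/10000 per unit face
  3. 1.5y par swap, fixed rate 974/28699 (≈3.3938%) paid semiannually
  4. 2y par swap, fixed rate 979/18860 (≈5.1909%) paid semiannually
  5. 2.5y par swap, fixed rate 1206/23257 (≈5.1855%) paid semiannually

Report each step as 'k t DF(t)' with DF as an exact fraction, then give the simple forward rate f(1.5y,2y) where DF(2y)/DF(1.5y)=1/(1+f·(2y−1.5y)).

1 1/2 9633/10000
2 1 9553/10000
3 3/2 9513/10000
4 2 9021/10000
5 5/2 4397/5000
f(1.5y,2y) = ((9513/10000)/(9021/10000) − 1)/(1/2) = 328/3007 ≈ 10.9079%

step 1 [0.5y] zero: DF = P = 9633/10000 ≈ 0.963300
step 2 [1y] zero: DF = P = 9553/10000 ≈ 0.955300
step 3 [1.5y] swap r/2=487/28699: DF=(1 − 487/28699·(0.963300+0.955300))/(1+487/28699) = 9513/10000 ≈ 0.951300
step 4 [2y] swap r/2=979/37720: DF=(1 − 979/37720·(0.963300+0.955300+0.951300))/(1+979/37720) = 9021/10000 ≈ 0.902100
step 5 [2.5y] swap r/2=603/23257: DF=(1 − 603/23257·(0.963300+0.955300+0.951300+0.902100))/(1+603/23257) = 4397/5000 ≈ 0.879400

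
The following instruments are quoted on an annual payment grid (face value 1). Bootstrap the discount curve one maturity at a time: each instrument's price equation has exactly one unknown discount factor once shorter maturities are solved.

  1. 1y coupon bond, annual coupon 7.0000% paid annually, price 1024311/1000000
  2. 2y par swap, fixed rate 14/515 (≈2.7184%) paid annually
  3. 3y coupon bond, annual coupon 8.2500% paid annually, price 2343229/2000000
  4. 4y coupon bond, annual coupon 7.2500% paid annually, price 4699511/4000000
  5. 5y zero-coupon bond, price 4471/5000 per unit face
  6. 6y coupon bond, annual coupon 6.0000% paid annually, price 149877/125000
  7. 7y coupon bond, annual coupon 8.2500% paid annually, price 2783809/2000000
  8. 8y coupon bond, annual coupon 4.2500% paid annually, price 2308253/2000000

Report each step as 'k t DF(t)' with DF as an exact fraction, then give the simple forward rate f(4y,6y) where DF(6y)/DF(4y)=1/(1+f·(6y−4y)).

1 1 9573/10000
2 2 4741/5000
3 3 9371/10000
4 4 9033/10000
5 5 4471/5000
6 6 1737/2000
7 7 433/500
8 8 1059/1250
f(4y,6y) = ((9033/10000)/(1737/2000) − 1)/(2) = 58/2895 ≈ 2.0035%

step 1 [1y] bond c/1=7/100: DF=(1024311/1000000 − 7/100·(0))/(1+7/100) = 9573/10000 ≈ 0.957300
step 2 [2y] swap r/1=14/515: DF=(1 − 14/515·(0.957300))/(1+14/515) = 4741/5000 ≈ 0.948200
step 3 [3y] bond c/1=33/400: DF=(2343229/2000000 − 33/400·(0.957300+0.948200))/(1+33/400) = 9371/10000 ≈ 0.937100
step 4 [4y] bond c/1=29/400: DF=(4699511/4000000 − 29/400·(0.957300+0.948200+0.937100))/(1+29/400) = 9033/10000 ≈ 0.903300
step 5 [5y] zero: DF = P = 4471/5000 ≈ 0.894200
step 6 [6y] bond c/1=3/50: DF=(149877/125000 − 3/50·(0.957300+0.948200+0.937100+0.903300+0.894200))/(1+3/50) = 1737/2000 ≈ 0.868500
step 7 [7y] bond c/1=33/400: DF=(2783809/2000000 − 33/400·(0.957300+0.948200+0.937100+0.903300+0.894200+0.868500))/(1+33/400) = 433/500 ≈ 0.866000
step 8 [8y] bond c/1=17/400: DF=(2308253/2000000 − 17/400·(0.957300+0.948200+0.937100+0.903300+0.894200+0.868500+0.866000))/(1+17/400) = 1059/1250 ≈ 0.847200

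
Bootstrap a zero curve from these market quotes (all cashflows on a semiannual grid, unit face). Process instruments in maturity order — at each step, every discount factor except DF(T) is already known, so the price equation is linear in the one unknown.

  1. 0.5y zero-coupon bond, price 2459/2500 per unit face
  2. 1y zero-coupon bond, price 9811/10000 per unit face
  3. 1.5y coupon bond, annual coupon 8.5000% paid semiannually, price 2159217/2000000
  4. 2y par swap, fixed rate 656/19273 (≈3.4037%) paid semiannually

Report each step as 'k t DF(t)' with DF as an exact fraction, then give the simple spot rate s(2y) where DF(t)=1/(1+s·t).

step 1 [0.5y] zero: DF = P = 2459/2500 ≈ 0.983600
step 2 [1y] zero: DF = P = 9811/10000 ≈ 0.981100
step 3 [1.5y] bond c/2=17/400: DF=(2159217/2000000 − 17/400·(0.983600+0.981100))/(1+17/400) = 1911/2000 ≈ 0.955500
step 4 [2y] swap r/2=328/19273: DF=(1 − 328/19273·(0.983600+0.981100+0.955500))/(1+328/19273) = 584/625 ≈ 0.934400

1 1/2 2459/2500
2 1 9811/10000
3 3/2 1911/2000
4 2 584/625
s(2y) = (1/(584/625) − 1)/(2) = 41/1168 ≈ 3.5103%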